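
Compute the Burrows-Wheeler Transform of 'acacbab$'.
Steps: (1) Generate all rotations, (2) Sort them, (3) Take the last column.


Rotations (sorted):
  0: $acacbab -> last char: b
  1: ab$acacb -> last char: b
  2: acacbab$ -> last char: $
  3: acbab$ac -> last char: c
  4: b$acacba -> last char: a
  5: bab$acac -> last char: c
  6: cacbab$a -> last char: a
  7: cbab$aca -> last char: a


BWT = bb$cacaa


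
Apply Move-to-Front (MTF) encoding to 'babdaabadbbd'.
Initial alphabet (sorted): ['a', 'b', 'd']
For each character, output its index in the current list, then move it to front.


MTF encoding:
'b': index 1 in ['a', 'b', 'd'] -> ['b', 'a', 'd']
'a': index 1 in ['b', 'a', 'd'] -> ['a', 'b', 'd']
'b': index 1 in ['a', 'b', 'd'] -> ['b', 'a', 'd']
'd': index 2 in ['b', 'a', 'd'] -> ['d', 'b', 'a']
'a': index 2 in ['d', 'b', 'a'] -> ['a', 'd', 'b']
'a': index 0 in ['a', 'd', 'b'] -> ['a', 'd', 'b']
'b': index 2 in ['a', 'd', 'b'] -> ['b', 'a', 'd']
'a': index 1 in ['b', 'a', 'd'] -> ['a', 'b', 'd']
'd': index 2 in ['a', 'b', 'd'] -> ['d', 'a', 'b']
'b': index 2 in ['d', 'a', 'b'] -> ['b', 'd', 'a']
'b': index 0 in ['b', 'd', 'a'] -> ['b', 'd', 'a']
'd': index 1 in ['b', 'd', 'a'] -> ['d', 'b', 'a']


Output: [1, 1, 1, 2, 2, 0, 2, 1, 2, 2, 0, 1]


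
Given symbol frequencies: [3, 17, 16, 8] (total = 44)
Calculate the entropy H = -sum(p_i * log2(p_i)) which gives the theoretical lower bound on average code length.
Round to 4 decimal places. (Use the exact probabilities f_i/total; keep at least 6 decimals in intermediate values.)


Per-symbol terms -p_i * log2(p_i) with p_i = f_i/44:
  p = 3/44 = 0.068182: log2(p) = -3.874469, -p*log2(p) = 0.264168
  p = 17/44 = 0.386364: log2(p) = -1.371969, -p*log2(p) = 0.530079
  p = 16/44 = 0.363636: log2(p) = -1.459432, -p*log2(p) = 0.530702
  p = 8/44 = 0.181818: log2(p) = -2.459432, -p*log2(p) = 0.447169
H = 0.264168 + 0.530079 + 0.530702 + 0.447169 = 1.772118

H = 1.7721 bits/symbol


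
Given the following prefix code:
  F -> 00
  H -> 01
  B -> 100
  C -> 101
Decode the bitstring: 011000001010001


Decoding step by step:
Bits 01 -> H
Bits 100 -> B
Bits 00 -> F
Bits 01 -> H
Bits 01 -> H
Bits 00 -> F
Bits 01 -> H


Decoded message: HBFHHFH


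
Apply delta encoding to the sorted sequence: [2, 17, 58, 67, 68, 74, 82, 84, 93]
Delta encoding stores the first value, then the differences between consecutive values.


First value: 2
Deltas:
  17 - 2 = 15
  58 - 17 = 41
  67 - 58 = 9
  68 - 67 = 1
  74 - 68 = 6
  82 - 74 = 8
  84 - 82 = 2
  93 - 84 = 9


Delta encoded: [2, 15, 41, 9, 1, 6, 8, 2, 9]


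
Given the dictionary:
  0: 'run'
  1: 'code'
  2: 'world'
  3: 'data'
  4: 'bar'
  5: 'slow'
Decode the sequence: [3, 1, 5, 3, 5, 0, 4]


Look up each index in the dictionary:
  3 -> 'data'
  1 -> 'code'
  5 -> 'slow'
  3 -> 'data'
  5 -> 'slow'
  0 -> 'run'
  4 -> 'bar'

Decoded: "data code slow data slow run bar"


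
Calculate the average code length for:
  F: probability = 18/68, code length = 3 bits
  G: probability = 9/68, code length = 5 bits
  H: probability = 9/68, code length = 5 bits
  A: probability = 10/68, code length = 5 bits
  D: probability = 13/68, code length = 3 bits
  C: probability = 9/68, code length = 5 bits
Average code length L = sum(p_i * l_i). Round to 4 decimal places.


Weighted contributions p_i * l_i:
  F: (18/68) * 3 = 54/68
  G: (9/68) * 5 = 45/68
  H: (9/68) * 5 = 45/68
  A: (10/68) * 5 = 50/68
  D: (13/68) * 3 = 39/68
  C: (9/68) * 5 = 45/68
Sum = (54 + 45 + 45 + 50 + 39 + 45)/68 = 278/68

L = 278/68 = 4.0882 bits/symbol


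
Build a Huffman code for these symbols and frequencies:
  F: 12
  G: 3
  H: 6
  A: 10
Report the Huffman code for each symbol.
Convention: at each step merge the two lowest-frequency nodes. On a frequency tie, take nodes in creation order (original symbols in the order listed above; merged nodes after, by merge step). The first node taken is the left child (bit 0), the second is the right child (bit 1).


Huffman tree construction:
Step 1: Merge G(3) + H(6) = 9
Step 2: Merge (G+H)(9) + A(10) = 19
Step 3: Merge F(12) + ((G+H)+A)(19) = 31
Read each symbol's code off the tree from the root (left child = 0, right child = 1).

Codes:
  F: 0 (length 1)
  G: 100 (length 3)
  H: 101 (length 3)
  A: 11 (length 2)
Average code length: 59/31 = 1.9032 bits/symbol


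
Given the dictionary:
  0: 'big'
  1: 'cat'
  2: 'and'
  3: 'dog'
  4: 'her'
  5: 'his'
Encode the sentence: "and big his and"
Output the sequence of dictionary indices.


Look up each word in the dictionary:
  'and' -> 2
  'big' -> 0
  'his' -> 5
  'and' -> 2

Encoded: [2, 0, 5, 2]


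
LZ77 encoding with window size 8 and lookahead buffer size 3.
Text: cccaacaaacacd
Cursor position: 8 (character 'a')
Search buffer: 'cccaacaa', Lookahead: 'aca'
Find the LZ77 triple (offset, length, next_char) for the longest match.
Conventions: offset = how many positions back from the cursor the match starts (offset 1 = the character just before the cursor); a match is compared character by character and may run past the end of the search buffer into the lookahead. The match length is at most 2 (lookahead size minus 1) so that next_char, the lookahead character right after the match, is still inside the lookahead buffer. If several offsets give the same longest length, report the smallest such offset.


Try each offset into the search buffer:
  offset=1 (pos 7, char 'a'): match length 1
  offset=2 (pos 6, char 'a'): match length 1
  offset=3 (pos 5, char 'c'): match length 0
  offset=4 (pos 4, char 'a'): match length 2
  offset=5 (pos 3, char 'a'): match length 1
  offset=6 (pos 2, char 'c'): match length 0
  offset=7 (pos 1, char 'c'): match length 0
  offset=8 (pos 0, char 'c'): match length 0
Longest match has length 2 at offset 4.
next_char = character at position 8 + 2 = 10 -> 'a'

Best match: offset=4, length=2 (matching 'ac' starting at position 4)
LZ77 triple: (4, 2, 'a')


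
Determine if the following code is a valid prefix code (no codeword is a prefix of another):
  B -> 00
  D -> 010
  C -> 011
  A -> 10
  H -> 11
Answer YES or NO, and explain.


Checking each pair (does one codeword prefix another?):
  B='00' vs D='010': no prefix
  B='00' vs C='011': no prefix
  B='00' vs A='10': no prefix
  B='00' vs H='11': no prefix
  D='010' vs B='00': no prefix
  D='010' vs C='011': no prefix
  D='010' vs A='10': no prefix
  D='010' vs H='11': no prefix
  C='011' vs B='00': no prefix
  C='011' vs D='010': no prefix
  C='011' vs A='10': no prefix
  C='011' vs H='11': no prefix
  A='10' vs B='00': no prefix
  A='10' vs D='010': no prefix
  A='10' vs C='011': no prefix
  A='10' vs H='11': no prefix
  H='11' vs B='00': no prefix
  H='11' vs D='010': no prefix
  H='11' vs C='011': no prefix
  H='11' vs A='10': no prefix
No violation found over all pairs.

YES -- this is a valid prefix code. No codeword is a prefix of any other codeword.


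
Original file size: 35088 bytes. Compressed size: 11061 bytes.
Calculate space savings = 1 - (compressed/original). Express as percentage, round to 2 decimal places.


ratio = compressed/original = 11061/35088 = 0.315236
savings = 1 - ratio = 1 - 0.315236 = 0.684764
as a percentage: 0.684764 * 100 = 68.48%

Space savings = 1 - 11061/35088 = 68.48%


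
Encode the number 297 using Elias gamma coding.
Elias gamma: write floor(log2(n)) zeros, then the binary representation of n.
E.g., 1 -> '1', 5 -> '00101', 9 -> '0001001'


num_bits = floor(log2(297)) + 1 = 9
leading_zeros = num_bits - 1 = 8
binary(297) = 100101001

Elias gamma(297) = '00000000' + '100101001' = 00000000100101001 (17 bits)


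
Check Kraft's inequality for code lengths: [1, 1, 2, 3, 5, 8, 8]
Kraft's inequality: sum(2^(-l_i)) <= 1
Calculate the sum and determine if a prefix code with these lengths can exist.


Sum = 2^(-1) + 2^(-1) + 2^(-2) + 2^(-3) + 2^(-5) + 2^(-8) + 2^(-8)
    = 0.5 + 0.5 + 0.25 + 0.125 + 0.03125 + 0.00390625 + 0.00390625
    = 362/256 = 1.4140625
Since 1.4140625 > 1, Kraft's inequality is NOT satisfied.
A prefix code with these lengths CANNOT exist.

Kraft sum = 1.4140625. Not satisfied.


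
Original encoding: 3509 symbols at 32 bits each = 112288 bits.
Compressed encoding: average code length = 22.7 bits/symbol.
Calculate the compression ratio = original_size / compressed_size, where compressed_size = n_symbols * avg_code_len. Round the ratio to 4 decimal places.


original_size = n_symbols * orig_bits = 3509 * 32 = 112288 bits
compressed_size = n_symbols * avg_code_len = 3509 * 22.7 = 79654.3 bits
ratio = original_size / compressed_size = 112288 / 79654.3 = 1.4097

Compression ratio = 1.4097


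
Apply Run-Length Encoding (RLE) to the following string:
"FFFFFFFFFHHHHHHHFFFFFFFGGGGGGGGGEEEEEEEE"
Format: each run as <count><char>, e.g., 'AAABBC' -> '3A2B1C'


Scanning runs left to right:
  i=0: run of 'F' x 9 -> '9F'
  i=9: run of 'H' x 7 -> '7H'
  i=16: run of 'F' x 7 -> '7F'
  i=23: run of 'G' x 9 -> '9G'
  i=32: run of 'E' x 8 -> '8E'

RLE = 9F7H7F9G8E


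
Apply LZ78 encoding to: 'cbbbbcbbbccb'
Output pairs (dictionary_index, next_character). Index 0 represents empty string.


LZ78 encoding steps:
Dictionary: {0: ''}
Step 1: w='' (idx 0), next='c' -> output (0, 'c'), add 'c' as idx 1
Step 2: w='' (idx 0), next='b' -> output (0, 'b'), add 'b' as idx 2
Step 3: w='b' (idx 2), next='b' -> output (2, 'b'), add 'bb' as idx 3
Step 4: w='b' (idx 2), next='c' -> output (2, 'c'), add 'bc' as idx 4
Step 5: w='bb' (idx 3), next='b' -> output (3, 'b'), add 'bbb' as idx 5
Step 6: w='c' (idx 1), next='c' -> output (1, 'c'), add 'cc' as idx 6
Step 7: w='b' (idx 2), end of input -> output (2, '')


Encoded: [(0, 'c'), (0, 'b'), (2, 'b'), (2, 'c'), (3, 'b'), (1, 'c'), (2, '')]


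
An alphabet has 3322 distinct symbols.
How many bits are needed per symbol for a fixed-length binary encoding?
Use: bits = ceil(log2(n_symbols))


log2(3322) = 11.6978
Bracket: 2^11 = 2048 < 3322 <= 2^12 = 4096
So ceil(log2(3322)) = 12

bits = ceil(log2(3322)) = ceil(11.6978) = 12 bits


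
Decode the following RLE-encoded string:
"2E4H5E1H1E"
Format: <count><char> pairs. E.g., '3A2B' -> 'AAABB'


Expanding each <count><char> pair:
  2E -> 'EE'
  4H -> 'HHHH'
  5E -> 'EEEEE'
  1H -> 'H'
  1E -> 'E'

Decoded = EEHHHHEEEEEHE


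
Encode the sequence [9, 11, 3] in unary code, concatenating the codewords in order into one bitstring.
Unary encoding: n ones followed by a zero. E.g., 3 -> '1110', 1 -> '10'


Encode each number as n ones followed by a terminating 0:
  9 -> 1111111110 (10 bits)
  11 -> 111111111110 (12 bits)
  3 -> 1110 (4 bits)
Total length = 10 + 12 + 4 = 26 bits.

Unary([9, 11, 3]) = 11111111101111111111101110 (26 bits)


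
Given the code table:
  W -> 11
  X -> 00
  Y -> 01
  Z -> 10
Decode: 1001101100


Decoding:
10 -> Z
01 -> Y
10 -> Z
11 -> W
00 -> X


Result: ZYZWX


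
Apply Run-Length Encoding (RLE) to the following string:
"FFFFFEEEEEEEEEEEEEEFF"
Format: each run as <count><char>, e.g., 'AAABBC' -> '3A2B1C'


Scanning runs left to right:
  i=0: run of 'F' x 5 -> '5F'
  i=5: run of 'E' x 14 -> '14E'
  i=19: run of 'F' x 2 -> '2F'

RLE = 5F14E2F


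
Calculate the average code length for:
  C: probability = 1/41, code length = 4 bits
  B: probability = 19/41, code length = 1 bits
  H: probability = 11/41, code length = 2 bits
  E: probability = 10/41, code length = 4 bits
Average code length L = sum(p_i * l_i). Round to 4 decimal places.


Weighted contributions p_i * l_i:
  C: (1/41) * 4 = 4/41
  B: (19/41) * 1 = 19/41
  H: (11/41) * 2 = 22/41
  E: (10/41) * 4 = 40/41
Sum = (4 + 19 + 22 + 40)/41 = 85/41

L = 85/41 = 2.0732 bits/symbol


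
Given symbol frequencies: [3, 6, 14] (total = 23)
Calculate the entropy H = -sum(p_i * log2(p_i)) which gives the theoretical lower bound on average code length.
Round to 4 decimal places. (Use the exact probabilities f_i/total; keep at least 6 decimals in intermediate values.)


Per-symbol terms -p_i * log2(p_i) with p_i = f_i/23:
  p = 3/23 = 0.130435: log2(p) = -2.938599, -p*log2(p) = 0.383296
  p = 6/23 = 0.260870: log2(p) = -1.938599, -p*log2(p) = 0.505722
  p = 14/23 = 0.608696: log2(p) = -0.716207, -p*log2(p) = 0.435952
H = 0.383296 + 0.505722 + 0.435952 = 1.324970

H = 1.325 bits/symbol


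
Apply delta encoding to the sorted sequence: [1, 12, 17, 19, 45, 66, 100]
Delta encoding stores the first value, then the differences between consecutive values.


First value: 1
Deltas:
  12 - 1 = 11
  17 - 12 = 5
  19 - 17 = 2
  45 - 19 = 26
  66 - 45 = 21
  100 - 66 = 34


Delta encoded: [1, 11, 5, 2, 26, 21, 34]


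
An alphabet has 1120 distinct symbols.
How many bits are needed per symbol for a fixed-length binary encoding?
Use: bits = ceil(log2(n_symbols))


log2(1120) = 10.1293
Bracket: 2^10 = 1024 < 1120 <= 2^11 = 2048
So ceil(log2(1120)) = 11

bits = ceil(log2(1120)) = ceil(10.1293) = 11 bits


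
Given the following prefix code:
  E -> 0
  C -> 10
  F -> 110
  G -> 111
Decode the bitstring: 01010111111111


Decoding step by step:
Bits 0 -> E
Bits 10 -> C
Bits 10 -> C
Bits 111 -> G
Bits 111 -> G
Bits 111 -> G


Decoded message: ECCGGG


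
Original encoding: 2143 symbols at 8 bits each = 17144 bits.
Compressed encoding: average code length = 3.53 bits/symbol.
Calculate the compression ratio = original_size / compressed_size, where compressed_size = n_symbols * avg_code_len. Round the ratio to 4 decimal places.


original_size = n_symbols * orig_bits = 2143 * 8 = 17144 bits
compressed_size = n_symbols * avg_code_len = 2143 * 3.53 = 7564.79 bits
ratio = original_size / compressed_size = 17144 / 7564.79 = 2.2663

Compression ratio = 2.2663


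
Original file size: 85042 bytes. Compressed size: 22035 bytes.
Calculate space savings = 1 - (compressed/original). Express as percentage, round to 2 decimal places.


ratio = compressed/original = 22035/85042 = 0.259107
savings = 1 - ratio = 1 - 0.259107 = 0.740893
as a percentage: 0.740893 * 100 = 74.09%

Space savings = 1 - 22035/85042 = 74.09%


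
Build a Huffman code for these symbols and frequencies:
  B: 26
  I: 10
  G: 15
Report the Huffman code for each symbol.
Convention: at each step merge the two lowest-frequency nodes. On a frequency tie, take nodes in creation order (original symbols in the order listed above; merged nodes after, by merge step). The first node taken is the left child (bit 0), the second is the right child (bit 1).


Huffman tree construction:
Step 1: Merge I(10) + G(15) = 25
Step 2: Merge (I+G)(25) + B(26) = 51
Read each symbol's code off the tree from the root (left child = 0, right child = 1).

Codes:
  B: 1 (length 1)
  I: 00 (length 2)
  G: 01 (length 2)
Average code length: 76/51 = 1.4902 bits/symbol


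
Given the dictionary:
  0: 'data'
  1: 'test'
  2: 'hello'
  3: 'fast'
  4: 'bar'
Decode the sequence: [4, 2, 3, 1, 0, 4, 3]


Look up each index in the dictionary:
  4 -> 'bar'
  2 -> 'hello'
  3 -> 'fast'
  1 -> 'test'
  0 -> 'data'
  4 -> 'bar'
  3 -> 'fast'

Decoded: "bar hello fast test data bar fast"


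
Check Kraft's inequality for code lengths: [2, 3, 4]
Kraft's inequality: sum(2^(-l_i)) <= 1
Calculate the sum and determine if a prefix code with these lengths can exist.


Sum = 2^(-2) + 2^(-3) + 2^(-4)
    = 0.25 + 0.125 + 0.0625
    = 7/16 = 0.4375
Since 0.4375 <= 1, Kraft's inequality IS satisfied.
A prefix code with these lengths CAN exist.

Kraft sum = 0.4375. Satisfied.


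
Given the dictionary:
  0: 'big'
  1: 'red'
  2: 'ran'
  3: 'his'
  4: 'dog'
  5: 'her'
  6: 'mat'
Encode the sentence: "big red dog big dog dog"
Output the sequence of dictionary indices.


Look up each word in the dictionary:
  'big' -> 0
  'red' -> 1
  'dog' -> 4
  'big' -> 0
  'dog' -> 4
  'dog' -> 4

Encoded: [0, 1, 4, 0, 4, 4]


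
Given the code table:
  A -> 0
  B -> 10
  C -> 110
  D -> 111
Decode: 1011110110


Decoding:
10 -> B
111 -> D
10 -> B
110 -> C


Result: BDBC


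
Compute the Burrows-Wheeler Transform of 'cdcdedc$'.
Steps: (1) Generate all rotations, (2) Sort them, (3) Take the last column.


Rotations (sorted):
  0: $cdcdedc -> last char: c
  1: c$cdcded -> last char: d
  2: cdcdedc$ -> last char: $
  3: cdedc$cd -> last char: d
  4: dc$cdcde -> last char: e
  5: dcdedc$c -> last char: c
  6: dedc$cdc -> last char: c
  7: edc$cdcd -> last char: d


BWT = cd$deccd


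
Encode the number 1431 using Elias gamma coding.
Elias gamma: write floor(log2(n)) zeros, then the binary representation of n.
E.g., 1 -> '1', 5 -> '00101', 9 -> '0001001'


num_bits = floor(log2(1431)) + 1 = 11
leading_zeros = num_bits - 1 = 10
binary(1431) = 10110010111

Elias gamma(1431) = '0000000000' + '10110010111' = 000000000010110010111 (21 bits)


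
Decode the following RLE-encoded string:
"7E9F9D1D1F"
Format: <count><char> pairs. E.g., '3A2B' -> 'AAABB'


Expanding each <count><char> pair:
  7E -> 'EEEEEEE'
  9F -> 'FFFFFFFFF'
  9D -> 'DDDDDDDDD'
  1D -> 'D'
  1F -> 'F'

Decoded = EEEEEEEFFFFFFFFFDDDDDDDDDDF


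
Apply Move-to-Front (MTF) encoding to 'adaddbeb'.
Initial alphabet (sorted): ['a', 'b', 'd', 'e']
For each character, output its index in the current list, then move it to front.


MTF encoding:
'a': index 0 in ['a', 'b', 'd', 'e'] -> ['a', 'b', 'd', 'e']
'd': index 2 in ['a', 'b', 'd', 'e'] -> ['d', 'a', 'b', 'e']
'a': index 1 in ['d', 'a', 'b', 'e'] -> ['a', 'd', 'b', 'e']
'd': index 1 in ['a', 'd', 'b', 'e'] -> ['d', 'a', 'b', 'e']
'd': index 0 in ['d', 'a', 'b', 'e'] -> ['d', 'a', 'b', 'e']
'b': index 2 in ['d', 'a', 'b', 'e'] -> ['b', 'd', 'a', 'e']
'e': index 3 in ['b', 'd', 'a', 'e'] -> ['e', 'b', 'd', 'a']
'b': index 1 in ['e', 'b', 'd', 'a'] -> ['b', 'e', 'd', 'a']


Output: [0, 2, 1, 1, 0, 2, 3, 1]


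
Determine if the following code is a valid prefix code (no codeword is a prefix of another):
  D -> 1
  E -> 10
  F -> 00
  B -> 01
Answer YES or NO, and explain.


Checking each pair (does one codeword prefix another?):
  D='1' vs E='10': prefix -- VIOLATION

NO -- this is NOT a valid prefix code. D (1) is a prefix of E (10).


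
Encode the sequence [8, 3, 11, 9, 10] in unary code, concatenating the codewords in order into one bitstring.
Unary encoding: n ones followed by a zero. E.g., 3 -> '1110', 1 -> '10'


Encode each number as n ones followed by a terminating 0:
  8 -> 111111110 (9 bits)
  3 -> 1110 (4 bits)
  11 -> 111111111110 (12 bits)
  9 -> 1111111110 (10 bits)
  10 -> 11111111110 (11 bits)
Total length = 9 + 4 + 12 + 10 + 11 = 46 bits.

Unary([8, 3, 11, 9, 10]) = 1111111101110111111111110111111111011111111110 (46 bits)


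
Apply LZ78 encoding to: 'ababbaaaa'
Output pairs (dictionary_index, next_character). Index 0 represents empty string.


LZ78 encoding steps:
Dictionary: {0: ''}
Step 1: w='' (idx 0), next='a' -> output (0, 'a'), add 'a' as idx 1
Step 2: w='' (idx 0), next='b' -> output (0, 'b'), add 'b' as idx 2
Step 3: w='a' (idx 1), next='b' -> output (1, 'b'), add 'ab' as idx 3
Step 4: w='b' (idx 2), next='a' -> output (2, 'a'), add 'ba' as idx 4
Step 5: w='a' (idx 1), next='a' -> output (1, 'a'), add 'aa' as idx 5
Step 6: w='a' (idx 1), end of input -> output (1, '')


Encoded: [(0, 'a'), (0, 'b'), (1, 'b'), (2, 'a'), (1, 'a'), (1, '')]


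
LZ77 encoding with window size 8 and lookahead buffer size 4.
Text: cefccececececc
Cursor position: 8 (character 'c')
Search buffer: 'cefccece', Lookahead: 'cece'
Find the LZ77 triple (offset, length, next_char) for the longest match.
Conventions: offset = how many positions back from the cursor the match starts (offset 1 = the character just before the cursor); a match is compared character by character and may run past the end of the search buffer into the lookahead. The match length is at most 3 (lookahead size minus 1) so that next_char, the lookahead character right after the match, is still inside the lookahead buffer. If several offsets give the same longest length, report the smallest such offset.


Try each offset into the search buffer:
  offset=1 (pos 7, char 'e'): match length 0
  offset=2 (pos 6, char 'c'): match length 3
  offset=3 (pos 5, char 'e'): match length 0
  offset=4 (pos 4, char 'c'): match length 3
  offset=5 (pos 3, char 'c'): match length 1
  offset=6 (pos 2, char 'f'): match length 0
  offset=7 (pos 1, char 'e'): match length 0
  offset=8 (pos 0, char 'c'): match length 2
Longest match has length 3, found at offsets 2, 4; take the smallest, offset 2.
next_char = character at position 8 + 3 = 11 -> 'e'

Best match: offset=2, length=3 (matching 'cec' starting at position 6)
LZ77 triple: (2, 3, 'e')


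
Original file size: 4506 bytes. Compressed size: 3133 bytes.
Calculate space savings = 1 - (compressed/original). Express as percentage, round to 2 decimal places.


ratio = compressed/original = 3133/4506 = 0.695295
savings = 1 - ratio = 1 - 0.695295 = 0.304705
as a percentage: 0.304705 * 100 = 30.47%

Space savings = 1 - 3133/4506 = 30.47%


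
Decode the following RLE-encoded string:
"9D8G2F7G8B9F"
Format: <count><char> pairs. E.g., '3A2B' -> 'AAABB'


Expanding each <count><char> pair:
  9D -> 'DDDDDDDDD'
  8G -> 'GGGGGGGG'
  2F -> 'FF'
  7G -> 'GGGGGGG'
  8B -> 'BBBBBBBB'
  9F -> 'FFFFFFFFF'

Decoded = DDDDDDDDDGGGGGGGGFFGGGGGGGBBBBBBBBFFFFFFFFF


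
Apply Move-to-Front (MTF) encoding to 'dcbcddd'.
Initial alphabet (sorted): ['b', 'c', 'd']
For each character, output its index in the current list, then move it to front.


MTF encoding:
'd': index 2 in ['b', 'c', 'd'] -> ['d', 'b', 'c']
'c': index 2 in ['d', 'b', 'c'] -> ['c', 'd', 'b']
'b': index 2 in ['c', 'd', 'b'] -> ['b', 'c', 'd']
'c': index 1 in ['b', 'c', 'd'] -> ['c', 'b', 'd']
'd': index 2 in ['c', 'b', 'd'] -> ['d', 'c', 'b']
'd': index 0 in ['d', 'c', 'b'] -> ['d', 'c', 'b']
'd': index 0 in ['d', 'c', 'b'] -> ['d', 'c', 'b']


Output: [2, 2, 2, 1, 2, 0, 0]


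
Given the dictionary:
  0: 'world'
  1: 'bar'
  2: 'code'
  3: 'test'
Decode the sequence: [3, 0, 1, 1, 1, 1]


Look up each index in the dictionary:
  3 -> 'test'
  0 -> 'world'
  1 -> 'bar'
  1 -> 'bar'
  1 -> 'bar'
  1 -> 'bar'

Decoded: "test world bar bar bar bar"


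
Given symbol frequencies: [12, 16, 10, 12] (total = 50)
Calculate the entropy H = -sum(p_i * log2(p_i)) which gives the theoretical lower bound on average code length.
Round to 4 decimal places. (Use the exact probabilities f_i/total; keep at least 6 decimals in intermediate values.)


Per-symbol terms -p_i * log2(p_i) with p_i = f_i/50:
  p = 12/50 = 0.240000: log2(p) = -2.058894, -p*log2(p) = 0.494134
  p = 16/50 = 0.320000: log2(p) = -1.643856, -p*log2(p) = 0.526034
  p = 10/50 = 0.200000: log2(p) = -2.321928, -p*log2(p) = 0.464386
  p = 12/50 = 0.240000: log2(p) = -2.058894, -p*log2(p) = 0.494134
H = 0.494134 + 0.526034 + 0.464386 + 0.494134 = 1.978688

H = 1.9787 bits/symbol


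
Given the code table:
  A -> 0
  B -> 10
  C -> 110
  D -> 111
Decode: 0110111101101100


Decoding:
0 -> A
110 -> C
111 -> D
10 -> B
110 -> C
110 -> C
0 -> A


Result: ACDBCCA


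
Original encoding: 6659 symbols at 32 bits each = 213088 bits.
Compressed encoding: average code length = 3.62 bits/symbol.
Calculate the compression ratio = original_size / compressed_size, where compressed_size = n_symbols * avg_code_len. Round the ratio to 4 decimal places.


original_size = n_symbols * orig_bits = 6659 * 32 = 213088 bits
compressed_size = n_symbols * avg_code_len = 6659 * 3.62 = 24105.58 bits
ratio = original_size / compressed_size = 213088 / 24105.58 = 8.8398

Compression ratio = 8.8398


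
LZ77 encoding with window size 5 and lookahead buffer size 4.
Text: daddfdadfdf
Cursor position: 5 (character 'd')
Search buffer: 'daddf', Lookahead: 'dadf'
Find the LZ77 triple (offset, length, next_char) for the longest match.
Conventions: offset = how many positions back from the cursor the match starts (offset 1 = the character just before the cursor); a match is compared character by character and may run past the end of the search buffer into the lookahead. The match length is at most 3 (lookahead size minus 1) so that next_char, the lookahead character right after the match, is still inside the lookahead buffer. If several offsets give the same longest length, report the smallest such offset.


Try each offset into the search buffer:
  offset=1 (pos 4, char 'f'): match length 0
  offset=2 (pos 3, char 'd'): match length 1
  offset=3 (pos 2, char 'd'): match length 1
  offset=4 (pos 1, char 'a'): match length 0
  offset=5 (pos 0, char 'd'): match length 3
Longest match has length 3 at offset 5.
next_char = character at position 5 + 3 = 8 -> 'f'

Best match: offset=5, length=3 (matching 'dad' starting at position 0)
LZ77 triple: (5, 3, 'f')


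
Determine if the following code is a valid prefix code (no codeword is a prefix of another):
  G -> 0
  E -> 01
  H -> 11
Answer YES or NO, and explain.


Checking each pair (does one codeword prefix another?):
  G='0' vs E='01': prefix -- VIOLATION

NO -- this is NOT a valid prefix code. G (0) is a prefix of E (01).


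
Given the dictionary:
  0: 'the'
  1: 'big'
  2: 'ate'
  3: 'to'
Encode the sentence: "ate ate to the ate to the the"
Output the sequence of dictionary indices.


Look up each word in the dictionary:
  'ate' -> 2
  'ate' -> 2
  'to' -> 3
  'the' -> 0
  'ate' -> 2
  'to' -> 3
  'the' -> 0
  'the' -> 0

Encoded: [2, 2, 3, 0, 2, 3, 0, 0]


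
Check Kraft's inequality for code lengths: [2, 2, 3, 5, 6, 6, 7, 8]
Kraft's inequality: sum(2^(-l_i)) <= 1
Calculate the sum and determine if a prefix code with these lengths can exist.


Sum = 2^(-2) + 2^(-2) + 2^(-3) + 2^(-5) + 2^(-6) + 2^(-6) + 2^(-7) + 2^(-8)
    = 0.25 + 0.25 + 0.125 + 0.03125 + 0.015625 + 0.015625 + 0.0078125 + 0.00390625
    = 179/256 = 0.69921875
Since 0.69921875 <= 1, Kraft's inequality IS satisfied.
A prefix code with these lengths CAN exist.

Kraft sum = 0.69921875. Satisfied.


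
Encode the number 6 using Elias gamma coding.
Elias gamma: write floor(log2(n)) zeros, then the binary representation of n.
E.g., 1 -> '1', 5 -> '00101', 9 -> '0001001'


num_bits = floor(log2(6)) + 1 = 3
leading_zeros = num_bits - 1 = 2
binary(6) = 110

Elias gamma(6) = '00' + '110' = 00110 (5 bits)


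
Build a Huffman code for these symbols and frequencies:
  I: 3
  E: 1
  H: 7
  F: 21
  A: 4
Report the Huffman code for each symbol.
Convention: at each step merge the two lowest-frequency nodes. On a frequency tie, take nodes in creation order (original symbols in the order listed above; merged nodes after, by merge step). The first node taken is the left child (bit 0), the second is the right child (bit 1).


Huffman tree construction:
Step 1: Merge E(1) + I(3) = 4
Step 2: Merge A(4) + (E+I)(4) = 8
Step 3: Merge H(7) + (A+(E+I))(8) = 15
Step 4: Merge (H+(A+(E+I)))(15) + F(21) = 36
Read each symbol's code off the tree from the root (left child = 0, right child = 1).

Codes:
  I: 0111 (length 4)
  E: 0110 (length 4)
  H: 00 (length 2)
  F: 1 (length 1)
  A: 010 (length 3)
Average code length: 63/36 = 1.7500 bits/symbol


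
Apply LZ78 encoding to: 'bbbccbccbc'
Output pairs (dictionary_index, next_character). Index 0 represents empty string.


LZ78 encoding steps:
Dictionary: {0: ''}
Step 1: w='' (idx 0), next='b' -> output (0, 'b'), add 'b' as idx 1
Step 2: w='b' (idx 1), next='b' -> output (1, 'b'), add 'bb' as idx 2
Step 3: w='' (idx 0), next='c' -> output (0, 'c'), add 'c' as idx 3
Step 4: w='c' (idx 3), next='b' -> output (3, 'b'), add 'cb' as idx 4
Step 5: w='c' (idx 3), next='c' -> output (3, 'c'), add 'cc' as idx 5
Step 6: w='b' (idx 1), next='c' -> output (1, 'c'), add 'bc' as idx 6


Encoded: [(0, 'b'), (1, 'b'), (0, 'c'), (3, 'b'), (3, 'c'), (1, 'c')]


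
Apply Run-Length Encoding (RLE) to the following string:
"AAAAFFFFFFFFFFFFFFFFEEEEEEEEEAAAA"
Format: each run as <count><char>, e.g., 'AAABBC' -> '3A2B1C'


Scanning runs left to right:
  i=0: run of 'A' x 4 -> '4A'
  i=4: run of 'F' x 16 -> '16F'
  i=20: run of 'E' x 9 -> '9E'
  i=29: run of 'A' x 4 -> '4A'

RLE = 4A16F9E4A


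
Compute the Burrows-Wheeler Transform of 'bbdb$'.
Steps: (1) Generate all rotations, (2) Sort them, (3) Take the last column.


Rotations (sorted):
  0: $bbdb -> last char: b
  1: b$bbd -> last char: d
  2: bbdb$ -> last char: $
  3: bdb$b -> last char: b
  4: db$bb -> last char: b


BWT = bd$bb


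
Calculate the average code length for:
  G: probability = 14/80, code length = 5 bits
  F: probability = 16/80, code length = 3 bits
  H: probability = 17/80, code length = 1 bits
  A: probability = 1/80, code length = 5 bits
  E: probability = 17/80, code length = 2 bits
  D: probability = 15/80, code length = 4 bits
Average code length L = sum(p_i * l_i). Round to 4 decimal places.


Weighted contributions p_i * l_i:
  G: (14/80) * 5 = 70/80
  F: (16/80) * 3 = 48/80
  H: (17/80) * 1 = 17/80
  A: (1/80) * 5 = 5/80
  E: (17/80) * 2 = 34/80
  D: (15/80) * 4 = 60/80
Sum = (70 + 48 + 17 + 5 + 34 + 60)/80 = 234/80

L = 234/80 = 2.9250 bits/symbol


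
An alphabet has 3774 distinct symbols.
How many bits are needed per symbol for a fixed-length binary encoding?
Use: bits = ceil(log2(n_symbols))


log2(3774) = 11.8819
Bracket: 2^11 = 2048 < 3774 <= 2^12 = 4096
So ceil(log2(3774)) = 12

bits = ceil(log2(3774)) = ceil(11.8819) = 12 bits


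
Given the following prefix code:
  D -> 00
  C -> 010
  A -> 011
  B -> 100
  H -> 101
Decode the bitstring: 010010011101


Decoding step by step:
Bits 010 -> C
Bits 010 -> C
Bits 011 -> A
Bits 101 -> H


Decoded message: CCAH


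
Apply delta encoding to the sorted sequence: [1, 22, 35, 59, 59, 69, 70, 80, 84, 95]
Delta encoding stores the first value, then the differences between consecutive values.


First value: 1
Deltas:
  22 - 1 = 21
  35 - 22 = 13
  59 - 35 = 24
  59 - 59 = 0
  69 - 59 = 10
  70 - 69 = 1
  80 - 70 = 10
  84 - 80 = 4
  95 - 84 = 11


Delta encoded: [1, 21, 13, 24, 0, 10, 1, 10, 4, 11]


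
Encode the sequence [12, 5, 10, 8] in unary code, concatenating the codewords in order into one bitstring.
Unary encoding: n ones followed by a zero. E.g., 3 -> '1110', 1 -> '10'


Encode each number as n ones followed by a terminating 0:
  12 -> 1111111111110 (13 bits)
  5 -> 111110 (6 bits)
  10 -> 11111111110 (11 bits)
  8 -> 111111110 (9 bits)
Total length = 13 + 6 + 11 + 9 = 39 bits.

Unary([12, 5, 10, 8]) = 111111111111011111011111111110111111110 (39 bits)


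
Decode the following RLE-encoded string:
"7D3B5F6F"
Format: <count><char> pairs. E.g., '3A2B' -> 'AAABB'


Expanding each <count><char> pair:
  7D -> 'DDDDDDD'
  3B -> 'BBB'
  5F -> 'FFFFF'
  6F -> 'FFFFFF'

Decoded = DDDDDDDBBBFFFFFFFFFFF


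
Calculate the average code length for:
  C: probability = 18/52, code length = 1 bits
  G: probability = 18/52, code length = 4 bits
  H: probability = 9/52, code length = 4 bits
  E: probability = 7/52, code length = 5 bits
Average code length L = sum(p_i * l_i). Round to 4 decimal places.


Weighted contributions p_i * l_i:
  C: (18/52) * 1 = 18/52
  G: (18/52) * 4 = 72/52
  H: (9/52) * 4 = 36/52
  E: (7/52) * 5 = 35/52
Sum = (18 + 72 + 36 + 35)/52 = 161/52

L = 161/52 = 3.0962 bits/symbol


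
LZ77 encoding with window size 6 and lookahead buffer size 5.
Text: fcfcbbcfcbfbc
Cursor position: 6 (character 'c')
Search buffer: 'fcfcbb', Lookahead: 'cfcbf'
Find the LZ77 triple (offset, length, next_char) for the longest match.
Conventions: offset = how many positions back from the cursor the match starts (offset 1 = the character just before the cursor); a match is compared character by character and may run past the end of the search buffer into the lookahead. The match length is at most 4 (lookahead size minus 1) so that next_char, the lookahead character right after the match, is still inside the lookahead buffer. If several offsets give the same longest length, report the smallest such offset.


Try each offset into the search buffer:
  offset=1 (pos 5, char 'b'): match length 0
  offset=2 (pos 4, char 'b'): match length 0
  offset=3 (pos 3, char 'c'): match length 1
  offset=4 (pos 2, char 'f'): match length 0
  offset=5 (pos 1, char 'c'): match length 4
  offset=6 (pos 0, char 'f'): match length 0
Longest match has length 4 at offset 5.
next_char = character at position 6 + 4 = 10 -> 'f'

Best match: offset=5, length=4 (matching 'cfcb' starting at position 1)
LZ77 triple: (5, 4, 'f')


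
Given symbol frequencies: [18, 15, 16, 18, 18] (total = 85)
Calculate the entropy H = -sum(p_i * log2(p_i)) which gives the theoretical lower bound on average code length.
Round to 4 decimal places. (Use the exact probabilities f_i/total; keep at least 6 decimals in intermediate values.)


Per-symbol terms -p_i * log2(p_i) with p_i = f_i/85:
  p = 18/85 = 0.211765: log2(p) = -2.239466, -p*log2(p) = 0.474240
  p = 15/85 = 0.176471: log2(p) = -2.502500, -p*log2(p) = 0.441618
  p = 16/85 = 0.188235: log2(p) = -2.409391, -p*log2(p) = 0.453532
  p = 18/85 = 0.211765: log2(p) = -2.239466, -p*log2(p) = 0.474240
  p = 18/85 = 0.211765: log2(p) = -2.239466, -p*log2(p) = 0.474240
H = 0.474240 + 0.441618 + 0.453532 + 0.474240 + 0.474240 = 2.317870

H = 2.3179 bits/symbol


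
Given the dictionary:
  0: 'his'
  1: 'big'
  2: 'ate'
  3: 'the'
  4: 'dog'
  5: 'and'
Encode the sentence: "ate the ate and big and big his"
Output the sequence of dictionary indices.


Look up each word in the dictionary:
  'ate' -> 2
  'the' -> 3
  'ate' -> 2
  'and' -> 5
  'big' -> 1
  'and' -> 5
  'big' -> 1
  'his' -> 0

Encoded: [2, 3, 2, 5, 1, 5, 1, 0]


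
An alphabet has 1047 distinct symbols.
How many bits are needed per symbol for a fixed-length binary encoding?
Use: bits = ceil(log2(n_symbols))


log2(1047) = 10.032
Bracket: 2^10 = 1024 < 1047 <= 2^11 = 2048
So ceil(log2(1047)) = 11

bits = ceil(log2(1047)) = ceil(10.032) = 11 bits


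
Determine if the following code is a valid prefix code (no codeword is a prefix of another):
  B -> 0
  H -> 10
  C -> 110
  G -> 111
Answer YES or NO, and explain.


Checking each pair (does one codeword prefix another?):
  B='0' vs H='10': no prefix
  B='0' vs C='110': no prefix
  B='0' vs G='111': no prefix
  H='10' vs B='0': no prefix
  H='10' vs C='110': no prefix
  H='10' vs G='111': no prefix
  C='110' vs B='0': no prefix
  C='110' vs H='10': no prefix
  C='110' vs G='111': no prefix
  G='111' vs B='0': no prefix
  G='111' vs H='10': no prefix
  G='111' vs C='110': no prefix
No violation found over all pairs.

YES -- this is a valid prefix code. No codeword is a prefix of any other codeword.


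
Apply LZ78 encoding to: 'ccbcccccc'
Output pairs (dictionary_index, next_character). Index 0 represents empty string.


LZ78 encoding steps:
Dictionary: {0: ''}
Step 1: w='' (idx 0), next='c' -> output (0, 'c'), add 'c' as idx 1
Step 2: w='c' (idx 1), next='b' -> output (1, 'b'), add 'cb' as idx 2
Step 3: w='c' (idx 1), next='c' -> output (1, 'c'), add 'cc' as idx 3
Step 4: w='cc' (idx 3), next='c' -> output (3, 'c'), add 'ccc' as idx 4
Step 5: w='c' (idx 1), end of input -> output (1, '')


Encoded: [(0, 'c'), (1, 'b'), (1, 'c'), (3, 'c'), (1, '')]


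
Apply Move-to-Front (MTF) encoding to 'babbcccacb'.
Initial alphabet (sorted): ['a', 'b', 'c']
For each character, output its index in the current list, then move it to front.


MTF encoding:
'b': index 1 in ['a', 'b', 'c'] -> ['b', 'a', 'c']
'a': index 1 in ['b', 'a', 'c'] -> ['a', 'b', 'c']
'b': index 1 in ['a', 'b', 'c'] -> ['b', 'a', 'c']
'b': index 0 in ['b', 'a', 'c'] -> ['b', 'a', 'c']
'c': index 2 in ['b', 'a', 'c'] -> ['c', 'b', 'a']
'c': index 0 in ['c', 'b', 'a'] -> ['c', 'b', 'a']
'c': index 0 in ['c', 'b', 'a'] -> ['c', 'b', 'a']
'a': index 2 in ['c', 'b', 'a'] -> ['a', 'c', 'b']
'c': index 1 in ['a', 'c', 'b'] -> ['c', 'a', 'b']
'b': index 2 in ['c', 'a', 'b'] -> ['b', 'c', 'a']


Output: [1, 1, 1, 0, 2, 0, 0, 2, 1, 2]


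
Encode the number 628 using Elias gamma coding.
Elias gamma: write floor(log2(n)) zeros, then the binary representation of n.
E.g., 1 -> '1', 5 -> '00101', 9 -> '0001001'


num_bits = floor(log2(628)) + 1 = 10
leading_zeros = num_bits - 1 = 9
binary(628) = 1001110100

Elias gamma(628) = '000000000' + '1001110100' = 0000000001001110100 (19 bits)


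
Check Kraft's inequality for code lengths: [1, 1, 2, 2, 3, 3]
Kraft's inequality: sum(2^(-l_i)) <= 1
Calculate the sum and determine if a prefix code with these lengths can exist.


Sum = 2^(-1) + 2^(-1) + 2^(-2) + 2^(-2) + 2^(-3) + 2^(-3)
    = 0.5 + 0.5 + 0.25 + 0.25 + 0.125 + 0.125
    = 14/8 = 1.75
Since 1.75 > 1, Kraft's inequality is NOT satisfied.
A prefix code with these lengths CANNOT exist.

Kraft sum = 1.75. Not satisfied.


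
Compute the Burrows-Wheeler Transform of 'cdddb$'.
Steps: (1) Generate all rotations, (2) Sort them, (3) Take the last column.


Rotations (sorted):
  0: $cdddb -> last char: b
  1: b$cddd -> last char: d
  2: cdddb$ -> last char: $
  3: db$cdd -> last char: d
  4: ddb$cd -> last char: d
  5: dddb$c -> last char: c


BWT = bd$ddc


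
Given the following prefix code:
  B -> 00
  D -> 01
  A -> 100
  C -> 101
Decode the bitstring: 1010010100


Decoding step by step:
Bits 101 -> C
Bits 00 -> B
Bits 101 -> C
Bits 00 -> B


Decoded message: CBCB


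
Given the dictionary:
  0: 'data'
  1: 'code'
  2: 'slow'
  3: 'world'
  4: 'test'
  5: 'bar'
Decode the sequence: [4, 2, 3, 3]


Look up each index in the dictionary:
  4 -> 'test'
  2 -> 'slow'
  3 -> 'world'
  3 -> 'world'

Decoded: "test slow world world"


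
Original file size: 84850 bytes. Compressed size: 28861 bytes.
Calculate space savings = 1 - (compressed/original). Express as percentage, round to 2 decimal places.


ratio = compressed/original = 28861/84850 = 0.340141
savings = 1 - ratio = 1 - 0.340141 = 0.659859
as a percentage: 0.659859 * 100 = 65.99%

Space savings = 1 - 28861/84850 = 65.99%


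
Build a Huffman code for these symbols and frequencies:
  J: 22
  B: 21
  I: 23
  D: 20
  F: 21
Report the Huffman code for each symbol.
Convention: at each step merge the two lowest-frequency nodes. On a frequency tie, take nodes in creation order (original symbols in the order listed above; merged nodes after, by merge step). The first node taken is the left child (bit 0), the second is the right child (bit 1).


Huffman tree construction:
Step 1: Merge D(20) + B(21) = 41
Step 2: Merge F(21) + J(22) = 43
Step 3: Merge I(23) + (D+B)(41) = 64
Step 4: Merge (F+J)(43) + (I+(D+B))(64) = 107
Read each symbol's code off the tree from the root (left child = 0, right child = 1).

Codes:
  J: 01 (length 2)
  B: 111 (length 3)
  I: 10 (length 2)
  D: 110 (length 3)
  F: 00 (length 2)
Average code length: 255/107 = 2.3832 bits/symbol


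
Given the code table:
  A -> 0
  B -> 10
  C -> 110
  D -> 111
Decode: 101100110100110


Decoding:
10 -> B
110 -> C
0 -> A
110 -> C
10 -> B
0 -> A
110 -> C


Result: BCACBAC


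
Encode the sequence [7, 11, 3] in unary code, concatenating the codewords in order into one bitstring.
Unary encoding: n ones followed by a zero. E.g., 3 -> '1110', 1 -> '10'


Encode each number as n ones followed by a terminating 0:
  7 -> 11111110 (8 bits)
  11 -> 111111111110 (12 bits)
  3 -> 1110 (4 bits)
Total length = 8 + 12 + 4 = 24 bits.

Unary([7, 11, 3]) = 111111101111111111101110 (24 bits)


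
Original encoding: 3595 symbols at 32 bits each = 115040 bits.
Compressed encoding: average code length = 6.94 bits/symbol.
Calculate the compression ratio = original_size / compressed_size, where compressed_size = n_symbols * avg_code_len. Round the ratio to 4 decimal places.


original_size = n_symbols * orig_bits = 3595 * 32 = 115040 bits
compressed_size = n_symbols * avg_code_len = 3595 * 6.94 = 24949.3 bits
ratio = original_size / compressed_size = 115040 / 24949.3 = 4.611

Compression ratio = 4.611


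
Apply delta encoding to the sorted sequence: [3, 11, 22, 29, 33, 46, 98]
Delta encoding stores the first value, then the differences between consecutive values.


First value: 3
Deltas:
  11 - 3 = 8
  22 - 11 = 11
  29 - 22 = 7
  33 - 29 = 4
  46 - 33 = 13
  98 - 46 = 52


Delta encoded: [3, 8, 11, 7, 4, 13, 52]


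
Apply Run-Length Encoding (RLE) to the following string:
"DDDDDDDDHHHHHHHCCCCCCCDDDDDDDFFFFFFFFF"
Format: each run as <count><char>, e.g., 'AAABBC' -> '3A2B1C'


Scanning runs left to right:
  i=0: run of 'D' x 8 -> '8D'
  i=8: run of 'H' x 7 -> '7H'
  i=15: run of 'C' x 7 -> '7C'
  i=22: run of 'D' x 7 -> '7D'
  i=29: run of 'F' x 9 -> '9F'

RLE = 8D7H7C7D9F
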